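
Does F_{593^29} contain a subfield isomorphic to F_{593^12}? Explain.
No: F_{593^12} is not a subfield of F_{593^29}

F_{p^m} embeds in F_{p^n} iff m | n. Here 12 ∤ 29 (since 29 = 2·12 + 5 with remainder 5 ≠ 0), so F_{593^12} is not a subfield of F_{593^29}. Equivalently: if it were, the tower law would give 12 = [F_{593^12}:F_593] dividing [F_{593^29}:F_593] = 29, contradiction.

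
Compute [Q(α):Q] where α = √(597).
[Q(α):Q] = 2

[Q(α):Q] equals the degree of the minimal polynomial of α. Here α^2 = 597 and x^2 - 597 is irreducible (d = 597 is squarefree, ≠ 1, hence not a square), so deg(m_α) = 2. Thus [Q(α):Q] = 2.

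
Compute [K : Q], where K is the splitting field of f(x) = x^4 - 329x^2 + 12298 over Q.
[K : Q] = 4

Solving the quadratic in x^2: x^2 = (329 ± √(329^2 - 4·12298))/2 = (329 ± √59049)/2 = (329 ± 243)/2, giving x^2 = 286 or x^2 = 43. So f(x) = (x^2 - 286)(x^2 - 43) and the roots of f are ±√286, ±√43. Hence the splitting field is K = Q(√286, √43). Since 286 and 43 are distinct squarefree integers > 1, their product 12298 is not a perfect square, so √43 ∉ Q(√286). By the tower law [K:Q] = [Q(√286,√43):Q(√286)] · [Q(√286):Q] = 2 · 2 = 4.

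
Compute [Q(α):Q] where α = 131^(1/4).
[Q(α):Q] = 4

α is a root of x^4 - 131. By Eisenstein's criterion at the prime p = 131 (which divides the constant term 131 but p^2 = 17161 does not, since 131 is squarefree), x^4 - 131 is irreducible over Q. Hence [Q(α):Q] = 4.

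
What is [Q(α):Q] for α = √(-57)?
[Q(α):Q] = 2

[Q(α):Q] equals the degree of the minimal polynomial of α. Here α^2 = -57 and x^2 + 57 is irreducible (d = -57 is squarefree, ≠ 1, hence not a square), so deg(m_α) = 2. Thus [Q(α):Q] = 2.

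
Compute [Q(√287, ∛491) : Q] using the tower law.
[Q(√287, ∛491) : Q] = 6

Let L = Q(√287, ∛491). Since Q(√287) ⊂ L and [Q(√287):Q] = 2, the tower law gives 2 | [L:Q]. Likewise Q(∛491) ⊂ L with [Q(∛491):Q] = 3 (because 491 is not a perfect cube), so 3 | [L:Q]. As gcd(2,3) = 1, [L:Q] is divisible by 6. Conversely L is generated over Q by √287 and ∛491, so [L:Q] ≤ 2·3 = 6. Therefore [Q(√287, ∛491) : Q] = 6.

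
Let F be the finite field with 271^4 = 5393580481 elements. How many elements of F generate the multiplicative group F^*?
There are φ(5393580480) = 1353646080 primitive elements

F_q^* is cyclic of order q - 1 = 5393580480. A cyclic group of order m has exactly φ(m) generators. Here m = 5393580480 = 2^6 · 3^3 · 5 · 17 · 36721, so the number of primitive elements is φ(5393580480) = 1353646080.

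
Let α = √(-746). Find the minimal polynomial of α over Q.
m_α(x) = x^2 + 746

α satisfies α^2 + 746 = 0, so x^2 + 746 annihilates α. Since d = -746 is squarefree and ≠ 1, it is not a perfect square in Q, so x^2 + 746 has no rational root and is therefore irreducible over Q (a degree-2 polynomial over a field is irreducible iff it has no root). Hence m_α(x) = x^2 + 746.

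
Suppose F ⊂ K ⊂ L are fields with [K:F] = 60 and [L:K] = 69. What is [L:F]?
[L:F] = 4140

The tower law says that for any tower of field extensions F ⊂ K ⊂ L with finite degrees, [L:F] = [L:K] · [K:F]. Here this gives [L:F] = 69 · 60 = 4140.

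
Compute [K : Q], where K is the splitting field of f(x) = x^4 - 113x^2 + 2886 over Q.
[K : Q] = 4

Solving the quadratic in x^2: x^2 = (113 ± √(113^2 - 4·2886))/2 = (113 ± √1225)/2 = (113 ± 35)/2, giving x^2 = 39 or x^2 = 74. So f(x) = (x^2 - 39)(x^2 - 74) and the roots of f are ±√39, ±√74. Hence the splitting field is K = Q(√39, √74). Since 39 and 74 are distinct squarefree integers > 1, their product 2886 is not a perfect square, so √74 ∉ Q(√39). By the tower law [K:Q] = [Q(√39,√74):Q(√39)] · [Q(√39):Q] = 2 · 2 = 4.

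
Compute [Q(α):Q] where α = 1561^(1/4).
[Q(α):Q] = 4

α is a root of x^4 - 1561. By Eisenstein's criterion at the prime p = 7 (which divides the constant term 1561 but p^2 = 49 does not, since 1561 is squarefree), x^4 - 1561 is irreducible over Q. Hence [Q(α):Q] = 4.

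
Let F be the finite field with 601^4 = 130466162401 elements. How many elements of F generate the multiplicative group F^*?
There are φ(130466162400) = 28983951360 primitive elements

F_q^* is cyclic of order q - 1 = 130466162400. A cyclic group of order m has exactly φ(m) generators. Here m = 130466162400 = 2^5 · 3 · 5^2 · 7 · 43 · 313 · 577, so the number of primitive elements is φ(130466162400) = 28983951360.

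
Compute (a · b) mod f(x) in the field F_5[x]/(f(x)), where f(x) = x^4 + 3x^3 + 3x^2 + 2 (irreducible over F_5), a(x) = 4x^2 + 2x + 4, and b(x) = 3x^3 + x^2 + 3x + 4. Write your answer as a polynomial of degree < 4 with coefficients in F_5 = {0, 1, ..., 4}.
a · b ≡ 3x^3 + 4x^2 + x + 3 (mod f(x))

Multiply in F_5[x]: a(x)·b(x) = (4x^2 + 2x + 4)·(3x^3 + x^2 + 3x + 4) = 2x^5 + x^3 + x^2 + 1. This has degree ≥ 4, so divide by f(x) over F_5: 2x^5 + x^3 + x^2 + 1 = (2x + 4)·(x^4 + 3x^3 + 3x^2 + 2) + (3x^3 + 4x^2 + x + 3). Hence a·b ≡ 3x^3 + 4x^2 + x + 3 (mod f). (F_5[x]/(f) is a field with 5^4 = 625 elements since f is irreducible of degree 4.)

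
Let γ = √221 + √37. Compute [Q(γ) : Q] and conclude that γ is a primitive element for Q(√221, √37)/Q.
[Q(γ) : Q] = 4 (equivalently, Q(γ) = Q(√221, √37))

Obviously Q(γ) ⊆ Q(√221, √37), and [Q(√221, √37):Q] = 4 (since 221, 37 are distinct squarefree integers > 1 with 8177 not a perfect square). To show equality we compute the minimal polynomial of γ. From γ = √221 + √37: γ^2 = 221 + 2√(8177) + 37 = 258 + 2√(8177), so γ^2 - 258 = 2√(8177); squaring, (γ^2 - 258)^2 = 4·8177, i.e. γ^4 - 516γ^2 + 66564 - 32708 = 0, i.e. γ^4 - 516γ^2 + 33856 = 0. So γ is a root of x^4 - 516x^2 + 33856. This polynomial is irreducible over Q: it has no rational root (each ±√221 ± √37 is irrational), and any factorization into two quadratics over Q would force √(8177) ∈ Q (pairing opposite roots) or √221, √37 ∈ Q (other pairings), all impossible. Hence [Q(γ):Q] = 4 = [Q(√221, √37):Q], so Q(γ) = Q(√221, √37).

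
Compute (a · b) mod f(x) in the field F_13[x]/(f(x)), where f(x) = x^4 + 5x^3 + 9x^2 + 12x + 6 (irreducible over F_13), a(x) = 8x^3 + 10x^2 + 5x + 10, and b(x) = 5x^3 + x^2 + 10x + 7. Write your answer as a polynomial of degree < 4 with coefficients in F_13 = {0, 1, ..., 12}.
a · b ≡ 10x^3 + 9x^2 + 9x + 10 (mod f(x))

Multiply in F_13[x]: a(x)·b(x) = (8x^3 + 10x^2 + 5x + 10)·(5x^3 + x^2 + 10x + 7) = x^6 + 6x^5 + 11x^4 + 3x^3 + 5x + 5. This has degree ≥ 4, so divide by f(x) over F_13: x^6 + 6x^5 + 11x^4 + 3x^3 + 5x + 5 = (x^2 + x + 10)·(x^4 + 5x^3 + 9x^2 + 12x + 6) + (10x^3 + 9x^2 + 9x + 10). Hence a·b ≡ 10x^3 + 9x^2 + 9x + 10 (mod f). (F_13[x]/(f) is a field with 13^4 = 28561 elements since f is irreducible of degree 4.)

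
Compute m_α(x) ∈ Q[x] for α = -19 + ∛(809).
m_α(x) = x^3 + 57x^2 + 1083x + 6050

Set β = α + 19 = ∛(809), so β^3 = 809. Then (α + 19)^3 - 809 = 0, i.e. α is a root of g(x) = (x + 19)^3 - 809 = x^3 + 57x^2 + 1083x + 6050. Since g(x) = h(x + 19) where h(x) = x^3 - 809, and h is irreducible over Q (because 809 is not a perfect cube, so h has no rational root, and a monic cubic with no rational root is irreducible), g is also irreducible (irreducibility is preserved under the substitution x → x + 19). Hence m_α(x) = x^3 + 57x^2 + 1083x + 6050.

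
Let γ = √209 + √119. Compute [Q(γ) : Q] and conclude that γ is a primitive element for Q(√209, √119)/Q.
[Q(γ) : Q] = 4 (equivalently, Q(γ) = Q(√209, √119))

Obviously Q(γ) ⊆ Q(√209, √119), and [Q(√209, √119):Q] = 4 (since 209, 119 are distinct squarefree integers > 1 with 24871 not a perfect square). To show equality we compute the minimal polynomial of γ. From γ = √209 + √119: γ^2 = 209 + 2√(24871) + 119 = 328 + 2√(24871), so γ^2 - 328 = 2√(24871); squaring, (γ^2 - 328)^2 = 4·24871, i.e. γ^4 - 656γ^2 + 107584 - 99484 = 0, i.e. γ^4 - 656γ^2 + 8100 = 0. So γ is a root of x^4 - 656x^2 + 8100. This polynomial is irreducible over Q: it has no rational root (each ±√209 ± √119 is irrational), and any factorization into two quadratics over Q would force √(24871) ∈ Q (pairing opposite roots) or √209, √119 ∈ Q (other pairings), all impossible. Hence [Q(γ):Q] = 4 = [Q(√209, √119):Q], so Q(γ) = Q(√209, √119).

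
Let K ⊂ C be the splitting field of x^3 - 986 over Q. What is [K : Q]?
[K : Q] = 6

The roots of x^3 - 986 are ∛986, ω∛986, ω^2∛986 where ω = e^(2πi/3) is a primitive cube root of unity, so K = Q(∛986, ω). Now [Q(∛986):Q] = 3 (since 986 is not a perfect cube, x^3 - 986 is irreducible) and [Q(ω):Q] = 2. Both 2 and 3 divide [K:Q], and [K:Q] ≤ 3·2 = 6, so [K:Q] = 6. (Equivalently: Q(∛986) ⊂ R but ω ∉ R, so [K : Q(∛986)] = 2.)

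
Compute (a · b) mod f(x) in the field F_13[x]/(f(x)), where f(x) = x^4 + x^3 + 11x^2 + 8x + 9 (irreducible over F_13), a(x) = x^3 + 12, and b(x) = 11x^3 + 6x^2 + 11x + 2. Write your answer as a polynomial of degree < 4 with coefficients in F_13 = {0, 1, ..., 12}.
a · b ≡ 11x^3 + 11x^2 + 3x + 7 (mod f(x))

Multiply in F_13[x]: a(x)·b(x) = (x^3 + 12)·(11x^3 + 6x^2 + 11x + 2) = 11x^6 + 6x^5 + 11x^4 + 4x^3 + 7x^2 + 2x + 11. This has degree ≥ 4, so divide by f(x) over F_13: 11x^6 + 6x^5 + 11x^4 + 4x^3 + 7x^2 + 2x + 11 = (11x^2 + 8x + 12)·(x^4 + x^3 + 11x^2 + 8x + 9) + (11x^3 + 11x^2 + 3x + 7). Hence a·b ≡ 11x^3 + 11x^2 + 3x + 7 (mod f). (F_13[x]/(f) is a field with 13^4 = 28561 elements since f is irreducible of degree 4.)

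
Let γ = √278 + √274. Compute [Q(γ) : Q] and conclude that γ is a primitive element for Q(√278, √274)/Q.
[Q(γ) : Q] = 4 (equivalently, Q(γ) = Q(√278, √274))

Obviously Q(γ) ⊆ Q(√278, √274), and [Q(√278, √274):Q] = 4 (since 278, 274 are distinct squarefree integers > 1 with 76172 not a perfect square). To show equality we compute the minimal polynomial of γ. From γ = √278 + √274: γ^2 = 278 + 2√(76172) + 274 = 552 + 2√(76172), so γ^2 - 552 = 2√(76172); squaring, (γ^2 - 552)^2 = 4·76172, i.e. γ^4 - 1104γ^2 + 304704 - 304688 = 0, i.e. γ^4 - 1104γ^2 + 16 = 0. So γ is a root of x^4 - 1104x^2 + 16. This polynomial is irreducible over Q: it has no rational root (each ±√278 ± √274 is irrational), and any factorization into two quadratics over Q would force √(76172) ∈ Q (pairing opposite roots) or √278, √274 ∈ Q (other pairings), all impossible. Hence [Q(γ):Q] = 4 = [Q(√278, √274):Q], so Q(γ) = Q(√278, √274).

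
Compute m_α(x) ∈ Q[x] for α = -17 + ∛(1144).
m_α(x) = x^3 + 51x^2 + 867x + 3769

Set β = α + 17 = ∛(1144), so β^3 = 1144. Then (α + 17)^3 - 1144 = 0, i.e. α is a root of g(x) = (x + 17)^3 - 1144 = x^3 + 51x^2 + 867x + 3769. Since g(x) = h(x + 17) where h(x) = x^3 - 1144, and h is irreducible over Q (because 1144 is not a perfect cube, so h has no rational root, and a monic cubic with no rational root is irreducible), g is also irreducible (irreducibility is preserved under the substitution x → x + 17). Hence m_α(x) = x^3 + 51x^2 + 867x + 3769.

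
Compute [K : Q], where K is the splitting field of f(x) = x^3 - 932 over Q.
[K : Q] = 6

The roots of x^3 - 932 are ∛932, ω∛932, ω^2∛932 where ω = e^(2πi/3) is a primitive cube root of unity, so K = Q(∛932, ω). Now [Q(∛932):Q] = 3 (since 932 is not a perfect cube, x^3 - 932 is irreducible) and [Q(ω):Q] = 2. Both 2 and 3 divide [K:Q], and [K:Q] ≤ 3·2 = 6, so [K:Q] = 6. (Equivalently: Q(∛932) ⊂ R but ω ∉ R, so [K : Q(∛932)] = 2.)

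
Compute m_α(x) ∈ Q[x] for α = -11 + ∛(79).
m_α(x) = x^3 + 33x^2 + 363x + 1252

Set β = α + 11 = ∛(79), so β^3 = 79. Then (α + 11)^3 - 79 = 0, i.e. α is a root of g(x) = (x + 11)^3 - 79 = x^3 + 33x^2 + 363x + 1252. Since g(x) = h(x + 11) where h(x) = x^3 - 79, and h is irreducible over Q (because 79 is not a perfect cube, so h has no rational root, and a monic cubic with no rational root is irreducible), g is also irreducible (irreducibility is preserved under the substitution x → x + 11). Hence m_α(x) = x^3 + 33x^2 + 363x + 1252.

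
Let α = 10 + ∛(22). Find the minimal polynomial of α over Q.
m_α(x) = x^3 - 30x^2 + 300x - 1022

Set β = α - 10 = ∛(22), so β^3 = 22. Then (α - 10)^3 - 22 = 0, i.e. α is a root of g(x) = (x - 10)^3 - 22 = x^3 - 30x^2 + 300x - 1022. Since g(x) = h(x - 10) where h(x) = x^3 - 22, and h is irreducible over Q (because 22 is not a perfect cube, so h has no rational root, and a monic cubic with no rational root is irreducible), g is also irreducible (irreducibility is preserved under the substitution x → x - 10). Hence m_α(x) = x^3 - 30x^2 + 300x - 1022.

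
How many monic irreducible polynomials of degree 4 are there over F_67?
There are 5036658 monic irreducible polynomials of degree 4 over F_67

Each element of F_{67^4} that lies in no proper subfield is a root of exactly one monic irreducible of degree 4 over F_67, and each such polynomial has 4 distinct roots in F_{67^4}. By Möbius inversion the count is N_67(4) = (1/4) Σ_{d|4} μ(4/d) · 67^d = (1/4)(μ(4)·67^1 + μ(2)·67^2 + μ(1)·67^4) = 20146632/4 = 5036658.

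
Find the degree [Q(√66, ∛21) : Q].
[Q(√66, ∛21) : Q] = 6

Let L = Q(√66, ∛21). Since Q(√66) ⊂ L and [Q(√66):Q] = 2, the tower law gives 2 | [L:Q]. Likewise Q(∛21) ⊂ L with [Q(∛21):Q] = 3 (because 21 is not a perfect cube), so 3 | [L:Q]. As gcd(2,3) = 1, [L:Q] is divisible by 6. Conversely L is generated over Q by √66 and ∛21, so [L:Q] ≤ 2·3 = 6. Therefore [Q(√66, ∛21) : Q] = 6.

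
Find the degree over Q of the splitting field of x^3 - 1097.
[K : Q] = 6

The roots of x^3 - 1097 are ∛1097, ω∛1097, ω^2∛1097 where ω = e^(2πi/3) is a primitive cube root of unity, so K = Q(∛1097, ω). Now [Q(∛1097):Q] = 3 (since 1097 is not a perfect cube, x^3 - 1097 is irreducible) and [Q(ω):Q] = 2. Both 2 and 3 divide [K:Q], and [K:Q] ≤ 3·2 = 6, so [K:Q] = 6. (Equivalently: Q(∛1097) ⊂ R but ω ∉ R, so [K : Q(∛1097)] = 2.)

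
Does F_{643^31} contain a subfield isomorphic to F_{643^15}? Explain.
No: F_{643^15} is not a subfield of F_{643^31}

F_{p^m} embeds in F_{p^n} iff m | n. Here 15 ∤ 31 (since 31 = 2·15 + 1 with remainder 1 ≠ 0), so F_{643^15} is not a subfield of F_{643^31}. Equivalently: if it were, the tower law would give 15 = [F_{643^15}:F_643] dividing [F_{643^31}:F_643] = 31, contradiction.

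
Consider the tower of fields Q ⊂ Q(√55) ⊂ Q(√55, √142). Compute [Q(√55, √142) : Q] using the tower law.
[Q(√55, √142) : Q] = 4

[Q(√55):Q] = 2 (min poly x^2 - 55, irreducible since 55 is squarefree > 1). For the top step, suppose √142 ∈ Q(√55), say √142 = c + d√55 with c, d ∈ Q. Squaring: 142 = c^2 + 55d^2 + 2cd√55. Since √55 ∉ Q this forces 2cd = 0. If d = 0 then √142 = c ∈ Q, contradicting 142 squarefree > 1. If c = 0 then 142 = 55d^2, so 55·142 = (55d)^2 is a perfect square in Q — but 55·142 = 7810 is not a perfect square (since 55 and 142 are distinct squarefree integers). Contradiction. Hence √142 ∉ Q(√55), so x^2 - 142 stays irreducible over Q(√55) and [Q(√55, √142) : Q(√55)] = 2. By the tower law, [Q(√55, √142) : Q] = 2 · 2 = 4.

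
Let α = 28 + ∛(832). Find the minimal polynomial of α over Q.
m_α(x) = x^3 - 84x^2 + 2352x - 22784

Set β = α - 28 = ∛(832), so β^3 = 832. Then (α - 28)^3 - 832 = 0, i.e. α is a root of g(x) = (x - 28)^3 - 832 = x^3 - 84x^2 + 2352x - 22784. Since g(x) = h(x - 28) where h(x) = x^3 - 832, and h is irreducible over Q (because 832 is not a perfect cube, so h has no rational root, and a monic cubic with no rational root is irreducible), g is also irreducible (irreducibility is preserved under the substitution x → x - 28). Hence m_α(x) = x^3 - 84x^2 + 2352x - 22784.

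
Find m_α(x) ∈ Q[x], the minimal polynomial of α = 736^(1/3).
m_α(x) = x^3 - 736

α satisfies α^3 = 736, so x^3 - 736 annihilates α. By the rational root test, a rational root p/q (in lowest terms) of x^3 - 736 would satisfy p^3 = 736 q^3, forcing q = 1 and p^3 = 736; but 736 is not a perfect cube, contradiction. A monic cubic over Q with no rational root is irreducible (any nontrivial factorization would include a linear factor). Hence x^3 - 736 is the minimal polynomial of α, and in particular [Q(α):Q] = 3.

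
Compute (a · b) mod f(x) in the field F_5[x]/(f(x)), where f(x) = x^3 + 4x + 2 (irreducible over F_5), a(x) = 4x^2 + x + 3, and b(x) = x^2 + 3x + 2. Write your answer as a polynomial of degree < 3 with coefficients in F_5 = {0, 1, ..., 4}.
a · b ≡ 3x^2 + x (mod f(x))

Multiply in F_5[x]: a(x)·b(x) = (4x^2 + x + 3)·(x^2 + 3x + 2) = 4x^4 + 3x^3 + 4x^2 + x + 1. This has degree ≥ 3, so divide by f(x) over F_5: 4x^4 + 3x^3 + 4x^2 + x + 1 = (4x + 3)·(x^3 + 4x + 2) + (3x^2 + x). Hence a·b ≡ 3x^2 + x (mod f). (F_5[x]/(f) is a field with 5^3 = 125 elements since f is irreducible of degree 3.)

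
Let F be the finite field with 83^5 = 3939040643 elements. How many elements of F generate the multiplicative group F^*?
There are φ(3939040642) = 1921483200 primitive elements

F_q^* is cyclic of order q - 1 = 3939040642. A cyclic group of order m has exactly φ(m) generators. Here m = 3939040642 = 2 · 41 · 48037081, so the number of primitive elements is φ(3939040642) = 1921483200.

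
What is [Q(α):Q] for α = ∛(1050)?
[Q(α):Q] = 3

The minimal polynomial of α is x^3 - 1050, irreducible over Q since 1050 is not a perfect cube (so x^3 - 1050 has no rational root). Hence [Q(α):Q] = deg(m_α) = 3.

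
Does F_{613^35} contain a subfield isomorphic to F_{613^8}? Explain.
No: F_{613^8} is not a subfield of F_{613^35}

F_{p^m} embeds in F_{p^n} iff m | n. Here 8 ∤ 35 (since 35 = 4·8 + 3 with remainder 3 ≠ 0), so F_{613^8} is not a subfield of F_{613^35}. Equivalently: if it were, the tower law would give 8 = [F_{613^8}:F_613] dividing [F_{613^35}:F_613] = 35, contradiction.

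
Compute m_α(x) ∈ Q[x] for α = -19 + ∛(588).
m_α(x) = x^3 + 57x^2 + 1083x + 6271

Set β = α + 19 = ∛(588), so β^3 = 588. Then (α + 19)^3 - 588 = 0, i.e. α is a root of g(x) = (x + 19)^3 - 588 = x^3 + 57x^2 + 1083x + 6271. Since g(x) = h(x + 19) where h(x) = x^3 - 588, and h is irreducible over Q (because 588 is not a perfect cube, so h has no rational root, and a monic cubic with no rational root is irreducible), g is also irreducible (irreducibility is preserved under the substitution x → x + 19). Hence m_α(x) = x^3 + 57x^2 + 1083x + 6271.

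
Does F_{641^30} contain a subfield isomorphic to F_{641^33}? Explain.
No: F_{641^33} is not a subfield of F_{641^30}

F_{p^m} embeds in F_{p^n} iff m | n. Here 33 ∤ 30 (since 30 = 0·33 + 30 with remainder 30 ≠ 0), so F_{641^33} is not a subfield of F_{641^30}. Equivalently: if it were, the tower law would give 33 = [F_{641^33}:F_641] dividing [F_{641^30}:F_641] = 30, contradiction.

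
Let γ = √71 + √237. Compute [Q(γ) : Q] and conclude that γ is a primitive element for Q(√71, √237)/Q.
[Q(γ) : Q] = 4 (equivalently, Q(γ) = Q(√71, √237))

Obviously Q(γ) ⊆ Q(√71, √237), and [Q(√71, √237):Q] = 4 (since 71, 237 are distinct squarefree integers > 1 with 16827 not a perfect square). To show equality we compute the minimal polynomial of γ. From γ = √71 + √237: γ^2 = 71 + 2√(16827) + 237 = 308 + 2√(16827), so γ^2 - 308 = 2√(16827); squaring, (γ^2 - 308)^2 = 4·16827, i.e. γ^4 - 616γ^2 + 94864 - 67308 = 0, i.e. γ^4 - 616γ^2 + 27556 = 0. So γ is a root of x^4 - 616x^2 + 27556. This polynomial is irreducible over Q: it has no rational root (each ±√71 ± √237 is irrational), and any factorization into two quadratics over Q would force √(16827) ∈ Q (pairing opposite roots) or √71, √237 ∈ Q (other pairings), all impossible. Hence [Q(γ):Q] = 4 = [Q(√71, √237):Q], so Q(γ) = Q(√71, √237).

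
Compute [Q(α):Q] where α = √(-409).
[Q(α):Q] = 2

[Q(α):Q] equals the degree of the minimal polynomial of α. Here α^2 = -409 and x^2 + 409 is irreducible (d = -409 is squarefree, ≠ 1, hence not a square), so deg(m_α) = 2. Thus [Q(α):Q] = 2.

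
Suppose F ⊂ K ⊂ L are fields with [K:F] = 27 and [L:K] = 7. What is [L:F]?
[L:F] = 189

The tower law says that for any tower of field extensions F ⊂ K ⊂ L with finite degrees, [L:F] = [L:K] · [K:F]. Here this gives [L:F] = 7 · 27 = 189.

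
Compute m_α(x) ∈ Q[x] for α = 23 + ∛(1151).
m_α(x) = x^3 - 69x^2 + 1587x - 13318

Set β = α - 23 = ∛(1151), so β^3 = 1151. Then (α - 23)^3 - 1151 = 0, i.e. α is a root of g(x) = (x - 23)^3 - 1151 = x^3 - 69x^2 + 1587x - 13318. Since g(x) = h(x - 23) where h(x) = x^3 - 1151, and h is irreducible over Q (because 1151 is not a perfect cube, so h has no rational root, and a monic cubic with no rational root is irreducible), g is also irreducible (irreducibility is preserved under the substitution x → x - 23). Hence m_α(x) = x^3 - 69x^2 + 1587x - 13318.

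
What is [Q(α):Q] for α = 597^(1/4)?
[Q(α):Q] = 4

α is a root of x^4 - 597. By Eisenstein's criterion at the prime p = 3 (which divides the constant term 597 but p^2 = 9 does not, since 597 is squarefree), x^4 - 597 is irreducible over Q. Hence [Q(α):Q] = 4.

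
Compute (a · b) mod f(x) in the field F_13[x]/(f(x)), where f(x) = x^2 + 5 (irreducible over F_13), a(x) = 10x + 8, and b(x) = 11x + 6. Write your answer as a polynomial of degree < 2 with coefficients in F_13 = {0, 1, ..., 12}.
a · b ≡ 5x + 5 (mod f(x))

Multiply in F_13[x]: a(x)·b(x) = (10x + 8)·(11x + 6) = 6x^2 + 5x + 9. This has degree ≥ 2, so divide by f(x) over F_13: 6x^2 + 5x + 9 = (6)·(x^2 + 5) + (5x + 5). Hence a·b ≡ 5x + 5 (mod f). (F_13[x]/(f) is a field with 13^2 = 169 elements since f is irreducible of degree 2.)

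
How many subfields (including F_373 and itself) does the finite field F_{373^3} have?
F_{373^3} has 2 subfields

The subfields of F_{p^n} are exactly the fields F_{p^d} for d | n (each is the fixed field of the unique index-d subgroup of Gal(F_{p^n}/F_p) ≅ Z/nZ). The divisors of n = 3 are {1, 3}, giving 2 subfields: F_{373^1}, F_{373^3}.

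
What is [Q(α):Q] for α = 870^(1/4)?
[Q(α):Q] = 4

α is a root of x^4 - 870. By Eisenstein's criterion at the prime p = 2 (which divides the constant term 870 but p^2 = 4 does not, since 870 is squarefree), x^4 - 870 is irreducible over Q. Hence [Q(α):Q] = 4.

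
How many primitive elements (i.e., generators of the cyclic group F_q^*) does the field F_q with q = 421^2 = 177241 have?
There are φ(177240) = 40320 primitive elements

F_q^* is cyclic of order q - 1 = 177240. A cyclic group of order m has exactly φ(m) generators. Here m = 177240 = 2^3 · 3 · 5 · 7 · 211, so the number of primitive elements is φ(177240) = 40320.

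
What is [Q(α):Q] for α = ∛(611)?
[Q(α):Q] = 3

The minimal polynomial of α is x^3 - 611, irreducible over Q since 611 is not a perfect cube (so x^3 - 611 has no rational root). Hence [Q(α):Q] = deg(m_α) = 3.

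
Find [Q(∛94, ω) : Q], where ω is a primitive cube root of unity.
[Q(∛94, ω) : Q] = 6

[Q(∛94):Q] = 3 (min poly x^3 - 94, irreducible since 94 is not a perfect cube). [Q(ω):Q] = 2 (min poly x^2 + x + 1). Since Q(∛94) ⊂ R and ω ∉ R, we have ω ∉ Q(∛94), so x^2 + x + 1 remains irreducible over Q(∛94) and [Q(∛94, ω) : Q(∛94)] = 2. By the tower law, [Q(∛94, ω) : Q] = 3 · 2 = 6. (In fact Q(∛94, ω) is the splitting field of x^3 - 94 over Q.)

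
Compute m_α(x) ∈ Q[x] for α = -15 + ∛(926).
m_α(x) = x^3 + 45x^2 + 675x + 2449

Set β = α + 15 = ∛(926), so β^3 = 926. Then (α + 15)^3 - 926 = 0, i.e. α is a root of g(x) = (x + 15)^3 - 926 = x^3 + 45x^2 + 675x + 2449. Since g(x) = h(x + 15) where h(x) = x^3 - 926, and h is irreducible over Q (because 926 is not a perfect cube, so h has no rational root, and a monic cubic with no rational root is irreducible), g is also irreducible (irreducibility is preserved under the substitution x → x + 15). Hence m_α(x) = x^3 + 45x^2 + 675x + 2449.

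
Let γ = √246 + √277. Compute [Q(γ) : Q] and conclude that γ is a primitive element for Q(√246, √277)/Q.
[Q(γ) : Q] = 4 (equivalently, Q(γ) = Q(√246, √277))

Obviously Q(γ) ⊆ Q(√246, √277), and [Q(√246, √277):Q] = 4 (since 246, 277 are distinct squarefree integers > 1 with 68142 not a perfect square). To show equality we compute the minimal polynomial of γ. From γ = √246 + √277: γ^2 = 246 + 2√(68142) + 277 = 523 + 2√(68142), so γ^2 - 523 = 2√(68142); squaring, (γ^2 - 523)^2 = 4·68142, i.e. γ^4 - 1046γ^2 + 273529 - 272568 = 0, i.e. γ^4 - 1046γ^2 + 961 = 0. So γ is a root of x^4 - 1046x^2 + 961. This polynomial is irreducible over Q: it has no rational root (each ±√246 ± √277 is irrational), and any factorization into two quadratics over Q would force √(68142) ∈ Q (pairing opposite roots) or √246, √277 ∈ Q (other pairings), all impossible. Hence [Q(γ):Q] = 4 = [Q(√246, √277):Q], so Q(γ) = Q(√246, √277).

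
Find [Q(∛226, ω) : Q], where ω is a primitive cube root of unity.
[Q(∛226, ω) : Q] = 6

[Q(∛226):Q] = 3 (min poly x^3 - 226, irreducible since 226 is not a perfect cube). [Q(ω):Q] = 2 (min poly x^2 + x + 1). Since Q(∛226) ⊂ R and ω ∉ R, we have ω ∉ Q(∛226), so x^2 + x + 1 remains irreducible over Q(∛226) and [Q(∛226, ω) : Q(∛226)] = 2. By the tower law, [Q(∛226, ω) : Q] = 3 · 2 = 6. (In fact Q(∛226, ω) is the splitting field of x^3 - 226 over Q.)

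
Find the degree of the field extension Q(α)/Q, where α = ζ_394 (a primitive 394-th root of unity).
[Q(α):Q] = 196

The minimal polynomial of ζ_394 over Q is the 394-th cyclotomic polynomial Φ_394(x), which is irreducible over Q and has degree φ(394) = 196. Hence [Q(α):Q] = φ(394) = 196.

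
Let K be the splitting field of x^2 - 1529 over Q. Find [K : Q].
[K : Q] = 2

f(x) = x^2 - 1529 factors as (x - √1529)(x + √1529). The splitting field is K = Q(√1529). Since 1529 is squarefree and > 1, it is not a perfect square, so x^2 - 1529 is irreducible over Q and [Q(√1529) : Q] = 2. Hence [K : Q] = 2.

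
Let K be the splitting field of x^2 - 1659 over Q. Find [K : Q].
[K : Q] = 2

f(x) = x^2 - 1659 factors as (x - √1659)(x + √1659). The splitting field is K = Q(√1659). Since 1659 is squarefree and > 1, it is not a perfect square, so x^2 - 1659 is irreducible over Q and [Q(√1659) : Q] = 2. Hence [K : Q] = 2.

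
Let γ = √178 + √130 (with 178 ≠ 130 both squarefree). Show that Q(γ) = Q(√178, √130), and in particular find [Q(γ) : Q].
[Q(γ) : Q] = 4 (equivalently, Q(γ) = Q(√178, √130))

Obviously Q(γ) ⊆ Q(√178, √130), and [Q(√178, √130):Q] = 4 (since 178, 130 are distinct squarefree integers > 1 with 23140 not a perfect square). To show equality we compute the minimal polynomial of γ. From γ = √178 + √130: γ^2 = 178 + 2√(23140) + 130 = 308 + 2√(23140), so γ^2 - 308 = 2√(23140); squaring, (γ^2 - 308)^2 = 4·23140, i.e. γ^4 - 616γ^2 + 94864 - 92560 = 0, i.e. γ^4 - 616γ^2 + 2304 = 0. So γ is a root of x^4 - 616x^2 + 2304. This polynomial is irreducible over Q: it has no rational root (each ±√178 ± √130 is irrational), and any factorization into two quadratics over Q would force √(23140) ∈ Q (pairing opposite roots) or √178, √130 ∈ Q (other pairings), all impossible. Hence [Q(γ):Q] = 4 = [Q(√178, √130):Q], so Q(γ) = Q(√178, √130).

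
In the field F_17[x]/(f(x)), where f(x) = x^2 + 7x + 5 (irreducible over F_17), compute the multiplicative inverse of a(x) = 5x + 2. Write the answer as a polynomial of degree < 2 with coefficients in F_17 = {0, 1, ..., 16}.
a(x)^(-1) ≡ 10x + 15 (mod f(x))

Since f is irreducible over F_17, F_17[x]/(f) is a field and a(x) ≠ 0 has an inverse. Apply the extended Euclidean algorithm to f(x) and a(x) in F_17[x]: f(x) = (7x + 2)·a(x) + (1). The last nonzero remainder is the constant 1 = gcd(f, a) in F_17. Back-substituting through the division chain expresses 1 = s(x)·a(x) + t(x)·f(x) with s(x) ≡ 10x + 15 (mod f), so a(x)^(-1) ≡ s(x) = 10x + 15 (mod f). Check: (5x + 2)·(10x + 15) = 16x^2 + 10x + 13 ≡ 1 (mod x^2 + 7x + 5).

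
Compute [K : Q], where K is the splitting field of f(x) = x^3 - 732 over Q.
[K : Q] = 6

The roots of x^3 - 732 are ∛732, ω∛732, ω^2∛732 where ω = e^(2πi/3) is a primitive cube root of unity, so K = Q(∛732, ω). Now [Q(∛732):Q] = 3 (since 732 is not a perfect cube, x^3 - 732 is irreducible) and [Q(ω):Q] = 2. Both 2 and 3 divide [K:Q], and [K:Q] ≤ 3·2 = 6, so [K:Q] = 6. (Equivalently: Q(∛732) ⊂ R but ω ∉ R, so [K : Q(∛732)] = 2.)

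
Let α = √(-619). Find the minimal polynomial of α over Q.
m_α(x) = x^2 + 619

α satisfies α^2 + 619 = 0, so x^2 + 619 annihilates α. Since d = -619 is squarefree and ≠ 1, it is not a perfect square in Q, so x^2 + 619 has no rational root and is therefore irreducible over Q (a degree-2 polynomial over a field is irreducible iff it has no root). Hence m_α(x) = x^2 + 619.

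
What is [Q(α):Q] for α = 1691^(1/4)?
[Q(α):Q] = 4

α is a root of x^4 - 1691. By Eisenstein's criterion at the prime p = 19 (which divides the constant term 1691 but p^2 = 361 does not, since 1691 is squarefree), x^4 - 1691 is irreducible over Q. Hence [Q(α):Q] = 4.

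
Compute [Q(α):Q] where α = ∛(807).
[Q(α):Q] = 3

The minimal polynomial of α is x^3 - 807, irreducible over Q since 807 is not a perfect cube (so x^3 - 807 has no rational root). Hence [Q(α):Q] = deg(m_α) = 3.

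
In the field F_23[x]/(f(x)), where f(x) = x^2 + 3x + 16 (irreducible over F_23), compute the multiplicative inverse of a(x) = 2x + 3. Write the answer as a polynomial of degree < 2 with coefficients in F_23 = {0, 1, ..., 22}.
a(x)^(-1) ≡ 10x + 15 (mod f(x))

Since f is irreducible over F_23, F_23[x]/(f) is a field and a(x) ≠ 0 has an inverse. Apply the extended Euclidean algorithm to f(x) and a(x) in F_23[x]: f(x) = (12x + 18)·a(x) + (8). The last nonzero remainder is the constant 8 = gcd(f, a) in F_23. Back-substituting through the division chain expresses 8 = s(x)·a(x) + t(x)·f(x) with s(x) ≡ 11x + 5 (mod f), so (11x + 5)·a(x) ≡ 8 (mod f). Multiplying by 8^(-1) ≡ 3 in F_23 gives a(x)^(-1) ≡ 3·(11x + 5) ≡ 10x + 15 (mod f). Check: (2x + 3)·(10x + 15) = 20x^2 + 14x + 22 ≡ 1 (mod x^2 + 3x + 16).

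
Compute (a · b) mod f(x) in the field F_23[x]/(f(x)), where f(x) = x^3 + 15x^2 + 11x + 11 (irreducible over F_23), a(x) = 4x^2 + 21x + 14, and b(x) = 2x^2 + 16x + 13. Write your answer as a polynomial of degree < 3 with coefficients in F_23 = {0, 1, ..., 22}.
a · b ≡ 9x^2 + 11x + 14 (mod f(x))

Multiply in F_23[x]: a(x)·b(x) = (4x^2 + 21x + 14)·(2x^2 + 16x + 13) = 8x^4 + 14x^3 + 2x^2 + 14x + 21. This has degree ≥ 3, so divide by f(x) over F_23: 8x^4 + 14x^3 + 2x^2 + 14x + 21 = (8x + 9)·(x^3 + 15x^2 + 11x + 11) + (9x^2 + 11x + 14). Hence a·b ≡ 9x^2 + 11x + 14 (mod f). (F_23[x]/(f) is a field with 23^3 = 12167 elements since f is irreducible of degree 3.)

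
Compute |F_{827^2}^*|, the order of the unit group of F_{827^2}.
|F_{827^2}^*| = 683928

F_{827^2} has 827^2 = 683929 elements; its multiplicative group consists of all nonzero elements, so |F_{827^2}^*| = 683929 - 1 = 683928. (It is cyclic since any finite subgroup of the multiplicative group of a field is cyclic.)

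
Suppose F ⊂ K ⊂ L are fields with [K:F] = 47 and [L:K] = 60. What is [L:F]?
[L:F] = 2820

The tower law says that for any tower of field extensions F ⊂ K ⊂ L with finite degrees, [L:F] = [L:K] · [K:F]. Here this gives [L:F] = 60 · 47 = 2820.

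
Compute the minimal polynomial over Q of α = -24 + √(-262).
m_α(x) = x^2 + 48x + 838

From α + 24 = √(-262), squaring gives (α + 24)^2 = -262, i.e. α^2 + 48α + 576 = -262, so α^2 + 48α + 838 = 0. The discriminant of x^2 + 48x + 838 is (48)^2 - 4·(838) = 2304 - 3352 = -1048, and 4·(-262) is not a perfect square in Q since -262 is squarefree and ≠ 1. Hence x^2 + 48x + 838 is irreducible over Q and is the minimal polynomial of α.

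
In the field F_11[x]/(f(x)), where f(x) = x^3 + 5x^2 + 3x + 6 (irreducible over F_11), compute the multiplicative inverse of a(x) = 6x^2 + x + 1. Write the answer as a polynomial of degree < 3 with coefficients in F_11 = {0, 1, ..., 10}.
a(x)^(-1) ≡ 2x^2 + 10x + 2 (mod f(x))

Since f is irreducible over F_11, F_11[x]/(f) is a field and a(x) ≠ 0 has an inverse. Apply the extended Euclidean algorithm to f(x) and a(x) in F_11[x]: f(x) = (2x + 6)·a(x) + (6x);  a(x) = (x + 2)·(6x) + (1). The last nonzero remainder is the constant 1 = gcd(f, a) in F_11. Back-substituting through the division chain expresses 1 = s(x)·a(x) + t(x)·f(x) with s(x) ≡ 2x^2 + 10x + 2 (mod f), so a(x)^(-1) ≡ s(x) = 2x^2 + 10x + 2 (mod f). Check: (6x^2 + x + 1)·(2x^2 + 10x + 2) = x^4 + 7x^3 + 2x^2 + x + 2 ≡ 1 (mod x^3 + 5x^2 + 3x + 6).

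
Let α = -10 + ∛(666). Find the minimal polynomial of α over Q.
m_α(x) = x^3 + 30x^2 + 300x + 334

Set β = α + 10 = ∛(666), so β^3 = 666. Then (α + 10)^3 - 666 = 0, i.e. α is a root of g(x) = (x + 10)^3 - 666 = x^3 + 30x^2 + 300x + 334. Since g(x) = h(x + 10) where h(x) = x^3 - 666, and h is irreducible over Q (because 666 is not a perfect cube, so h has no rational root, and a monic cubic with no rational root is irreducible), g is also irreducible (irreducibility is preserved under the substitution x → x + 10). Hence m_α(x) = x^3 + 30x^2 + 300x + 334.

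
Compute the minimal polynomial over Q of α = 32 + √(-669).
m_α(x) = x^2 - 64x + 1693

From α - 32 = √(-669), squaring gives (α - 32)^2 = -669, i.e. α^2 - 64α + 1024 = -669, so α^2 - 64α + 1693 = 0. The discriminant of x^2 - 64x + 1693 is (-64)^2 - 4·(1693) = 4096 - 6772 = -2676, and 4·(-669) is not a perfect square in Q since -669 is squarefree and ≠ 1. Hence x^2 - 64x + 1693 is irreducible over Q and is the minimal polynomial of α.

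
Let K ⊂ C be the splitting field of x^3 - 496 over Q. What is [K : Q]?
[K : Q] = 6

The roots of x^3 - 496 are ∛496, ω∛496, ω^2∛496 where ω = e^(2πi/3) is a primitive cube root of unity, so K = Q(∛496, ω). Now [Q(∛496):Q] = 3 (since 496 is not a perfect cube, x^3 - 496 is irreducible) and [Q(ω):Q] = 2. Both 2 and 3 divide [K:Q], and [K:Q] ≤ 3·2 = 6, so [K:Q] = 6. (Equivalently: Q(∛496) ⊂ R but ω ∉ R, so [K : Q(∛496)] = 2.)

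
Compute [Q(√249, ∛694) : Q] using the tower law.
[Q(√249, ∛694) : Q] = 6

Let L = Q(√249, ∛694). Since Q(√249) ⊂ L and [Q(√249):Q] = 2, the tower law gives 2 | [L:Q]. Likewise Q(∛694) ⊂ L with [Q(∛694):Q] = 3 (because 694 is not a perfect cube), so 3 | [L:Q]. As gcd(2,3) = 1, [L:Q] is divisible by 6. Conversely L is generated over Q by √249 and ∛694, so [L:Q] ≤ 2·3 = 6. Therefore [Q(√249, ∛694) : Q] = 6.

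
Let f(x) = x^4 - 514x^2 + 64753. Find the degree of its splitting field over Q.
[K : Q] = 4

Solving the quadratic in x^2: x^2 = (514 ± √(514^2 - 4·64753))/2 = (514 ± √5184)/2 = (514 ± 72)/2, giving x^2 = 221 or x^2 = 293. So f(x) = (x^2 - 221)(x^2 - 293) and the roots of f are ±√221, ±√293. Hence the splitting field is K = Q(√221, √293). Since 221 and 293 are distinct squarefree integers > 1, their product 64753 is not a perfect square, so √293 ∉ Q(√221). By the tower law [K:Q] = [Q(√221,√293):Q(√221)] · [Q(√221):Q] = 2 · 2 = 4.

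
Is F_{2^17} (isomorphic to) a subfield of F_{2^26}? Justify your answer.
No: F_{2^17} is not a subfield of F_{2^26}

F_{p^m} embeds in F_{p^n} iff m | n. Here 17 ∤ 26 (since 26 = 1·17 + 9 with remainder 9 ≠ 0), so F_{2^17} is not a subfield of F_{2^26}. Equivalently: if it were, the tower law would give 17 = [F_{2^17}:F_2] dividing [F_{2^26}:F_2] = 26, contradiction.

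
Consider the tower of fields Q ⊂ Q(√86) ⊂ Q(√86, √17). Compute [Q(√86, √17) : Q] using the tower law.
[Q(√86, √17) : Q] = 4

[Q(√86):Q] = 2 (min poly x^2 - 86, irreducible since 86 is squarefree > 1). For the top step, suppose √17 ∈ Q(√86), say √17 = c + d√86 with c, d ∈ Q. Squaring: 17 = c^2 + 86d^2 + 2cd√86. Since √86 ∉ Q this forces 2cd = 0. If d = 0 then √17 = c ∈ Q, contradicting 17 squarefree > 1. If c = 0 then 17 = 86d^2, so 86·17 = (86d)^2 is a perfect square in Q — but 86·17 = 1462 is not a perfect square (since 86 and 17 are distinct squarefree integers). Contradiction. Hence √17 ∉ Q(√86), so x^2 - 17 stays irreducible over Q(√86) and [Q(√86, √17) : Q(√86)] = 2. By the tower law, [Q(√86, √17) : Q] = 2 · 2 = 4.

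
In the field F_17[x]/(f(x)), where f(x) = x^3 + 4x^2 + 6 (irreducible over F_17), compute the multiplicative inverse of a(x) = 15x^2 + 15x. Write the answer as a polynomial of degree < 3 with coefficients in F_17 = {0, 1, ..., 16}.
a(x)^(-1) ≡ 9x^2 + 3x + 3 (mod f(x))

Since f is irreducible over F_17, F_17[x]/(f) is a field and a(x) ≠ 0 has an inverse. Apply the extended Euclidean algorithm to f(x) and a(x) in F_17[x]: f(x) = (8x + 7)·a(x) + (14x + 6);  a(x) = (12x + 2)·(14x + 6) + (5). The last nonzero remainder is the constant 5 = gcd(f, a) in F_17. Back-substituting through the division chain expresses 5 = s(x)·a(x) + t(x)·f(x) with s(x) ≡ 11x^2 + 15x + 15 (mod f), so (11x^2 + 15x + 15)·a(x) ≡ 5 (mod f). Multiplying by 5^(-1) ≡ 7 in F_17 gives a(x)^(-1) ≡ 7·(11x^2 + 15x + 15) ≡ 9x^2 + 3x + 3 (mod f). Check: (15x^2 + 15x)·(9x^2 + 3x + 3) = 16x^4 + 10x^3 + 5x^2 + 11x ≡ 1 (mod x^3 + 4x^2 + 6).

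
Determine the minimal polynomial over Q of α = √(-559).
m_α(x) = x^2 + 559

α satisfies α^2 + 559 = 0, so x^2 + 559 annihilates α. Since d = -559 is squarefree and ≠ 1, it is not a perfect square in Q, so x^2 + 559 has no rational root and is therefore irreducible over Q (a degree-2 polynomial over a field is irreducible iff it has no root). Hence m_α(x) = x^2 + 559.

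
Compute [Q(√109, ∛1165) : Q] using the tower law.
[Q(√109, ∛1165) : Q] = 6

Let L = Q(√109, ∛1165). Since Q(√109) ⊂ L and [Q(√109):Q] = 2, the tower law gives 2 | [L:Q]. Likewise Q(∛1165) ⊂ L with [Q(∛1165):Q] = 3 (because 1165 is not a perfect cube), so 3 | [L:Q]. As gcd(2,3) = 1, [L:Q] is divisible by 6. Conversely L is generated over Q by √109 and ∛1165, so [L:Q] ≤ 2·3 = 6. Therefore [Q(√109, ∛1165) : Q] = 6.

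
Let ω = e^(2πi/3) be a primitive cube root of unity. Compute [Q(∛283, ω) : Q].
[Q(∛283, ω) : Q] = 6

[Q(∛283):Q] = 3 (min poly x^3 - 283, irreducible since 283 is not a perfect cube). [Q(ω):Q] = 2 (min poly x^2 + x + 1). Since Q(∛283) ⊂ R and ω ∉ R, we have ω ∉ Q(∛283), so x^2 + x + 1 remains irreducible over Q(∛283) and [Q(∛283, ω) : Q(∛283)] = 2. By the tower law, [Q(∛283, ω) : Q] = 3 · 2 = 6. (In fact Q(∛283, ω) is the splitting field of x^3 - 283 over Q.)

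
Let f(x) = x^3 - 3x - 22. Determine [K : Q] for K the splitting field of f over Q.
[K : Q] = 6

By the rational root test, any rational root of the monic integer polynomial f(x) = x^3 - 3x - 22 must be an integer dividing the constant term -22, i.e. one of ±{1, 2, 11, 22}. Evaluating: f(1) = -24, f(-1) = -20, f(2) = -20, f(-2) = -24, f(11) = 1276, f(-11) = -1320, f(22) = 10560, f(-22) = -10604; none is 0, so f has no rational root and is therefore irreducible over Q (a cubic with no linear factor over a field is irreducible). For an irreducible cubic, the Galois group is A_3 or S_3 according as the discriminant disc(f) = -4a^3 - 27b^2 = -4·(-3)^3 - 27·(-22)^2 = -12960 is or is not a square in Q. Here disc(f) = -12960 is not a perfect square in Q, so the Galois group of f over Q is not contained in A_3 and must be all of S_3. The splitting field has degree |S_3| = 6 over Q, so [K : Q] = 6.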